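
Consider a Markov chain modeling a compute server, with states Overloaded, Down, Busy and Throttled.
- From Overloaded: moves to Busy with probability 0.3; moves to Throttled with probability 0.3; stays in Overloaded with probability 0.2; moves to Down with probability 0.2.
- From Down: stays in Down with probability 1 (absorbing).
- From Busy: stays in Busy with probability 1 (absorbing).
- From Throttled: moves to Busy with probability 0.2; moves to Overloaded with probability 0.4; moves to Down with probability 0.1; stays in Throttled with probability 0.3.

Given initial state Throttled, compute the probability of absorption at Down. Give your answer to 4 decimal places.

Let h(s) be the probability of absorption at Down starting from transient state s. Then h(Down) = 1 and h(Busy) = 0. By first-step analysis:
h(Overloaded) = 0.2·h(Overloaded) + 0.2·1 + 0.3·0 + 0.3·h(Throttled)
h(Throttled) = 0.4·h(Overloaded) + 0.1·1 + 0.2·0 + 0.3·h(Throttled)
Solving: h(Overloaded) = 0.3864, h(Throttled) = 0.3636.
Starting from Throttled, the probability is 0.3636.

0.3636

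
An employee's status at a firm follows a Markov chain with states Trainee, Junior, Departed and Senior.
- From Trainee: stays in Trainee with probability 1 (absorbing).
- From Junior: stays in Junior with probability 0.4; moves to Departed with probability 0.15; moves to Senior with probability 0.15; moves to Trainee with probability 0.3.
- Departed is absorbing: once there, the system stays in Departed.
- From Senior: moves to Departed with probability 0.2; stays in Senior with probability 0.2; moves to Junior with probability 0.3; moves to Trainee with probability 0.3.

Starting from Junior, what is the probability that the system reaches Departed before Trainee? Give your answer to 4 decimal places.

Let h(s) be the probability of absorption at Departed starting from transient state s. Then h(Departed) = 1 and h(Trainee) = 0. By first-step analysis:
h(Junior) = 0.3·0 + 0.4·h(Junior) + 0.15·1 + 0.15·h(Senior)
h(Senior) = 0.3·0 + 0.3·h(Junior) + 0.2·1 + 0.2·h(Senior)
Solving: h(Junior) = 0.3448, h(Senior) = 0.3793.
Starting from Junior, the probability is 0.3448.

0.3448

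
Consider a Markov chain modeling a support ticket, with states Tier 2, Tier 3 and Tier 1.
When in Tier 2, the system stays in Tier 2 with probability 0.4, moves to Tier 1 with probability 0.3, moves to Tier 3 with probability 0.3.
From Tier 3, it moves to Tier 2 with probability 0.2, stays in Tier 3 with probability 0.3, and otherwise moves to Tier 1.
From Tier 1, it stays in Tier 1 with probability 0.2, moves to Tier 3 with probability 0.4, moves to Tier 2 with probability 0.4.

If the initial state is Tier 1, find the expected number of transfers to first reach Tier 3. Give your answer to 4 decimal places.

2.7778

Let t(s) be the expected number of transfers to first reach Tier 3 from state s, with t(Tier 3) = 0. Conditioning on the first transfer:
t(Tier 2) = 1 + 0.4·t(Tier 2) + 0.3·t(Tier 1)
t(Tier 1) = 1 + 0.4·t(Tier 2) + 0.2·t(Tier 1)
Solving: t(Tier 2) = 3.0556, t(Tier 1) = 2.7778.
Expected transfers from Tier 1 to Tier 3: 2.7778.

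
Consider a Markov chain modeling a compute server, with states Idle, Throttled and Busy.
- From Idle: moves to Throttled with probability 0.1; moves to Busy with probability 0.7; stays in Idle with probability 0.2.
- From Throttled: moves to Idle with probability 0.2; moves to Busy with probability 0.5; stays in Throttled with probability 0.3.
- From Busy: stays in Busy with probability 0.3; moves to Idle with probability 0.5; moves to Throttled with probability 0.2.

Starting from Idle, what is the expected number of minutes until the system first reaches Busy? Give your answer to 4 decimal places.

Let t(s) be the expected number of minutes to first reach Busy from state s, with t(Busy) = 0. Conditioning on the first minute:
t(Idle) = 1 + 0.2·t(Idle) + 0.1·t(Throttled)
t(Throttled) = 1 + 0.2·t(Idle) + 0.3·t(Throttled)
Solving: t(Idle) = 1.4815, t(Throttled) = 1.8519.
Expected minutes from Idle to Busy: 1.4815.

1.4815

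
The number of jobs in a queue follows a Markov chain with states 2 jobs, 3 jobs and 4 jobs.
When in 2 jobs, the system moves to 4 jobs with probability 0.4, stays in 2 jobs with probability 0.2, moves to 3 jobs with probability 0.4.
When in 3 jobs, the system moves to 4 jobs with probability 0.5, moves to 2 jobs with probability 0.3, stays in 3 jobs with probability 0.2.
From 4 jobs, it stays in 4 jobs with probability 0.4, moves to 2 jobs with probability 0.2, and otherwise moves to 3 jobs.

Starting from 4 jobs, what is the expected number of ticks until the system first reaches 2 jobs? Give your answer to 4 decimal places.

4.2857

Let t(s) be the expected number of ticks to first reach 2 jobs from state s, with t(2 jobs) = 0. Conditioning on the first tick:
t(3 jobs) = 1 + 0.2·t(3 jobs) + 0.5·t(4 jobs)
t(4 jobs) = 1 + 0.4·t(3 jobs) + 0.4·t(4 jobs)
Solving: t(3 jobs) = 3.9286, t(4 jobs) = 4.2857.
Expected ticks from 4 jobs to 2 jobs: 4.2857.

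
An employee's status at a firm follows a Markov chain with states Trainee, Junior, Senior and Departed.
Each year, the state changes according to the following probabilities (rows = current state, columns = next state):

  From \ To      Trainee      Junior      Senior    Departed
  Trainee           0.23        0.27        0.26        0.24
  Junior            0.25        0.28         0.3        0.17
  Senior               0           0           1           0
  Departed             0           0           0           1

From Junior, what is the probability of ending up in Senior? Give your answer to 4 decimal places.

0.6079

Let h(s) be the probability of absorption at Senior starting from transient state s. Then h(Senior) = 1 and h(Departed) = 0. By first-step analysis:
h(Trainee) = 0.23·h(Trainee) + 0.27·h(Junior) + 0.26·1 + 0.24·0
h(Junior) = 0.25·h(Trainee) + 0.28·h(Junior) + 0.3·1 + 0.17·0
Solving: h(Trainee) = 0.5508, h(Junior) = 0.6079.
Starting from Junior, the probability is 0.6079.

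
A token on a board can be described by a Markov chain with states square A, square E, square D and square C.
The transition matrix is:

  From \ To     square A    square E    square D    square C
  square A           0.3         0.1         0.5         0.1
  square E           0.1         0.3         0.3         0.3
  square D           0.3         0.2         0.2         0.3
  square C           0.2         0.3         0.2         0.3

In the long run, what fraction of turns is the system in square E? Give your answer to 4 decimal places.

Let the stationary distribution be π with π = πP and π_1 + π_2 + π_3 + π_4 = 1.
π_1 = 0.3·π_1 + 0.1·π_2 + 0.3·π_3 + 0.2·π_4
π_2 = 0.1·π_1 + 0.3·π_2 + 0.2·π_3 + 0.3·π_4
π_3 = 0.5·π_1 + 0.3·π_2 + 0.2·π_3 + 0.2·π_4
Solving with the normalization constraint gives π = (0.2296, 0.2249, 0.2914, 0.2541).
So the stationary probability of square E is 0.2249.

0.2249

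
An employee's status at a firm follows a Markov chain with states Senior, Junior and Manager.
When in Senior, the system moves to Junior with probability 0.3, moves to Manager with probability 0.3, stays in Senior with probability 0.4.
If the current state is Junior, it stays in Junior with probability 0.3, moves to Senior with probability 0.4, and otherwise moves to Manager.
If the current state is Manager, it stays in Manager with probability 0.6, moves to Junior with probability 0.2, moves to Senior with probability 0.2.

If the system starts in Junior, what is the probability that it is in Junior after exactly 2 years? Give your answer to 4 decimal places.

0.2700

Sum over the intermediate state after 1 year:
P = P(Junior→Senior)·P(Senior→Junior) + P(Junior→Junior)·P(Junior→Junior) + P(Junior→Manager)·P(Manager→Junior)
  = 0.4×0.3 + 0.3×0.3 + 0.3×0.2
  = 0.1200 + 0.0900 + 0.0600 = 0.2700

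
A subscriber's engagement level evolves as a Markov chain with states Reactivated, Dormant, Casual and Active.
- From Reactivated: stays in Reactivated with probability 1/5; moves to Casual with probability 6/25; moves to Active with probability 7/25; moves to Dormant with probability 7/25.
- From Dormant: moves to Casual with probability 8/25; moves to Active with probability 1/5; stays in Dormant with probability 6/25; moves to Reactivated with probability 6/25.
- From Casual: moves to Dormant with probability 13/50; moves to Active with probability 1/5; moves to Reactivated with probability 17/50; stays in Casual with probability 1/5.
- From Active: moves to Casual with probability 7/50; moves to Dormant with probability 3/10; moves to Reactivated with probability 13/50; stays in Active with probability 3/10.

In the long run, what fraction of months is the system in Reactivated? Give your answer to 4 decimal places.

Let the stationary distribution be π with π = πP and π_1 + π_2 + π_3 + π_4 = 1.
π_1 = 0.2·π_1 + 0.24·π_2 + 0.34·π_3 + 0.26·π_4
π_2 = 0.28·π_1 + 0.24·π_2 + 0.26·π_3 + 0.3·π_4
π_3 = 0.24·π_1 + 0.32·π_2 + 0.2·π_3 + 0.14·π_4
Solving with the normalization constraint gives π = (0.2574, 0.2696, 0.2279, 0.2451).
So the stationary probability of Reactivated is 0.2574.

0.2574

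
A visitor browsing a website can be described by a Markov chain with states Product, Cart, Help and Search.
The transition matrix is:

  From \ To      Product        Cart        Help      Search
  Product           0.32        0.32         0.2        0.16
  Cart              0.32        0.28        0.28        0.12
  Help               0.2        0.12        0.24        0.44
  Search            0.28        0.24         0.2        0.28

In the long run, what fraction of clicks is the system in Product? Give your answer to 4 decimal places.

Let the stationary distribution be π with π = πP and π_1 + π_2 + π_3 + π_4 = 1.
π_1 = 0.32·π_1 + 0.32·π_2 + 0.2·π_3 + 0.28·π_4
π_2 = 0.32·π_1 + 0.28·π_2 + 0.12·π_3 + 0.24·π_4
π_3 = 0.2·π_1 + 0.28·π_2 + 0.24·π_3 + 0.2·π_4
Solving with the normalization constraint gives π = (0.2828, 0.2450, 0.2287, 0.2435).
So the stationary probability of Product is 0.2828.

0.2828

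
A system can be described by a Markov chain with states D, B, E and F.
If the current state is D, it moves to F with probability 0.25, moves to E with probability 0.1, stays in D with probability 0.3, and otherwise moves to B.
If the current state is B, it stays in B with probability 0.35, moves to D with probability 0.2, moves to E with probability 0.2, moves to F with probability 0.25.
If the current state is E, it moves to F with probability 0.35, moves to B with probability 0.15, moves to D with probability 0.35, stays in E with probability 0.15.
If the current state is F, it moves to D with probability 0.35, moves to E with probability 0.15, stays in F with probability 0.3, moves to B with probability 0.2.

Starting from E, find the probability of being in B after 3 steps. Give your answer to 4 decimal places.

Propagate the distribution vector 3 steps from E.
After 0 steps: (0.0000, 0.0000, 1.0000, 0.0000)
After 1 step: (0.3500, 0.1500, 0.1500, 0.3500)
After 2 steps: (0.3100, 0.2675, 0.1400, 0.2825)
After 3 steps: (0.2944, 0.2796, 0.1479, 0.2781)
P(in B after 3 steps) = 0.2796

0.2796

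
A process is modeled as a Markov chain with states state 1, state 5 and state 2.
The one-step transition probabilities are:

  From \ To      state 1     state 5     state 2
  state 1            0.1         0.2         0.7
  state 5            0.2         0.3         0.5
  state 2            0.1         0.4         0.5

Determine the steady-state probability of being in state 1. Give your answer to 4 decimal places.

0.1339

Let the stationary distribution be π with π = πP and π_1 + π_2 + π_3 = 1.
π_1 = 0.1·π_1 + 0.2·π_2 + 0.1·π_3
π_2 = 0.2·π_1 + 0.3·π_2 + 0.4·π_3
Solving with the normalization constraint gives π = (0.1339, 0.3393, 0.5268).
So the stationary probability of state 1 is 0.1339.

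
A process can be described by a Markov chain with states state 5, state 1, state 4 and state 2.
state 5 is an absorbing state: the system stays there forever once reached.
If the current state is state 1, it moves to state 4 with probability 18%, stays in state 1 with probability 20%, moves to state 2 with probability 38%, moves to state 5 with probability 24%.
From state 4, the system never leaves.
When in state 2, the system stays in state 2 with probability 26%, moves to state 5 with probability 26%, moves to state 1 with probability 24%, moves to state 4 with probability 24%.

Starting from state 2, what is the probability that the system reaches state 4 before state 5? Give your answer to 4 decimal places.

Let h(s) be the probability of absorption at state 4 starting from transient state s. Then h(state 4) = 1 and h(state 5) = 0. By first-step analysis:
h(state 1) = 0.24·0 + 0.2·h(state 1) + 0.18·1 + 0.38·h(state 2)
h(state 2) = 0.26·0 + 0.24·h(state 1) + 0.24·1 + 0.26·h(state 2)
Solving: h(state 1) = 0.4481, h(state 2) = 0.4696.
Starting from state 2, the probability is 0.4696.

0.4696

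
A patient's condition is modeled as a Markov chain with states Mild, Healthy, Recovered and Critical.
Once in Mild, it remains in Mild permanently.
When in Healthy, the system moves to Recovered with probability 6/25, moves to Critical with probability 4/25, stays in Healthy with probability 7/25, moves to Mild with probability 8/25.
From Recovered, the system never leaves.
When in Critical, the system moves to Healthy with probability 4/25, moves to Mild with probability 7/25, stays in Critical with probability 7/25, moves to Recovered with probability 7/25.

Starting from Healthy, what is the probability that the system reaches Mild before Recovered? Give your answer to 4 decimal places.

0.5584

Let h(s) be the probability of absorption at Mild starting from transient state s. Then h(Mild) = 1 and h(Recovered) = 0. By first-step analysis:
h(Healthy) = 0.32·1 + 0.28·h(Healthy) + 0.24·0 + 0.16·h(Critical)
h(Critical) = 0.28·1 + 0.16·h(Healthy) + 0.28·0 + 0.28·h(Critical)
Solving: h(Healthy) = 0.5584, h(Critical) = 0.5130.
Starting from Healthy, the probability is 0.5584.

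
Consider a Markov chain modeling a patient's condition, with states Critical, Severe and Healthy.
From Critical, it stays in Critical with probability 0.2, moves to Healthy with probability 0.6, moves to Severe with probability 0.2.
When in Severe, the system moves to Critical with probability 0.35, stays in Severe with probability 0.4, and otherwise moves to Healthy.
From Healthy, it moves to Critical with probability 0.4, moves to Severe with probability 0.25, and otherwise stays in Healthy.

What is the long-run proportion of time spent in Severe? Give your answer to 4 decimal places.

Let the stationary distribution be π with π = πP and π_1 + π_2 + π_3 = 1.
π_1 = 0.2·π_1 + 0.35·π_2 + 0.4·π_3
π_2 = 0.2·π_1 + 0.4·π_2 + 0.25·π_3
Solving with the normalization constraint gives π = (0.3219, 0.2752, 0.4029).
So the stationary probability of Severe is 0.2752.

0.2752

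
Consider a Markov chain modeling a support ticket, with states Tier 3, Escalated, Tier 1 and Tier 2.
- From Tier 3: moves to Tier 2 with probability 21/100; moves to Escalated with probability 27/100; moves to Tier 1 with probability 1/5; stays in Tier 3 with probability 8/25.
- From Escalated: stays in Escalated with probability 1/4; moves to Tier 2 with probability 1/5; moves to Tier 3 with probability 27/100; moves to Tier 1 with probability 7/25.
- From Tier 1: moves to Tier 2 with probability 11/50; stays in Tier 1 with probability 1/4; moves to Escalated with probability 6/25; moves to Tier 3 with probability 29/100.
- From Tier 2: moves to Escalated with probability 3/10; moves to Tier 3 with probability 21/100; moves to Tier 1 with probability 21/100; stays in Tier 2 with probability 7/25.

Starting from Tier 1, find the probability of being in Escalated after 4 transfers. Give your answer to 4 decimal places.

0.2644

Propagate the distribution vector 4 transfers from Tier 1.
After 0 transfers: (0.0000, 0.0000, 1.0000, 0.0000)
After 1 transfer: (0.2900, 0.2400, 0.2500, 0.2200)
After 2 transfers: (0.2763, 0.2643, 0.2339, 0.2255)
After 3 transfers: (0.2750, 0.2645, 0.2351, 0.2255)
After 4 transfers: (0.2749, 0.2644, 0.2352, 0.2255)
P(in Escalated after 4 transfers) = 0.2644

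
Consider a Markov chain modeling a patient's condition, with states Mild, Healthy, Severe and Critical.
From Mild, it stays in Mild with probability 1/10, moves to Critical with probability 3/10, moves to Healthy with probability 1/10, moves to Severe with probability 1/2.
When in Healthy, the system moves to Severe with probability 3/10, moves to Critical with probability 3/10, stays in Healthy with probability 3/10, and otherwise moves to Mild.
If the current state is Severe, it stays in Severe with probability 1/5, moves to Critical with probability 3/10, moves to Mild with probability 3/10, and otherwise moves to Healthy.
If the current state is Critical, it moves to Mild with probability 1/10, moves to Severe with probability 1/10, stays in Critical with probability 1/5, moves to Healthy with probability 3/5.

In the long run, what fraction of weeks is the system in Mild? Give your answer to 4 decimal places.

0.1501

Let the stationary distribution be π with π = πP and π_1 + π_2 + π_3 + π_4 = 1.
π_1 = 0.1·π_1 + 0.1·π_2 + 0.3·π_3 + 0.1·π_4
π_2 = 0.1·π_1 + 0.3·π_2 + 0.2·π_3 + 0.6·π_4
π_3 = 0.5·π_1 + 0.3·π_2 + 0.2·π_3 + 0.1·π_4
Solving with the normalization constraint gives π = (0.1501, 0.3268, 0.2504, 0.2727).
So the stationary probability of Mild is 0.1501.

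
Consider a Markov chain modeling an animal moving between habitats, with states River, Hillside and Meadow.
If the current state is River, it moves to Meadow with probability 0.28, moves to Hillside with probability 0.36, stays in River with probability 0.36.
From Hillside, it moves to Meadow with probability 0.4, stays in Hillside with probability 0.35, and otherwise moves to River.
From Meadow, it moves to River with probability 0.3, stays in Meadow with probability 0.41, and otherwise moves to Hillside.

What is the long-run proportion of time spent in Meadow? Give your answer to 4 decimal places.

Let the stationary distribution be π with π = πP and π_1 + π_2 + π_3 = 1.
π_1 = 0.36·π_1 + 0.25·π_2 + 0.3·π_3
π_2 = 0.36·π_1 + 0.35·π_2 + 0.29·π_3
Solving with the normalization constraint gives π = (0.3015, 0.3310, 0.3675).
So the stationary probability of Meadow is 0.3675.

0.3675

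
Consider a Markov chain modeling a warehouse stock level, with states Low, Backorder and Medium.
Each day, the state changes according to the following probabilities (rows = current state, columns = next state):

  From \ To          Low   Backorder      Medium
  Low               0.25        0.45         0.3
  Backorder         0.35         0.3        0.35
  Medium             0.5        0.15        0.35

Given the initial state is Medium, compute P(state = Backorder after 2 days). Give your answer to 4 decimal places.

0.3225

Sum over the intermediate state after 1 day:
P = P(Medium→Low)·P(Low→Backorder) + P(Medium→Backorder)·P(Backorder→Backorder) + P(Medium→Medium)·P(Medium→Backorder)
  = 0.5×0.45 + 0.15×0.3 + 0.35×0.15
  = 0.2250 + 0.0450 + 0.0525 = 0.3225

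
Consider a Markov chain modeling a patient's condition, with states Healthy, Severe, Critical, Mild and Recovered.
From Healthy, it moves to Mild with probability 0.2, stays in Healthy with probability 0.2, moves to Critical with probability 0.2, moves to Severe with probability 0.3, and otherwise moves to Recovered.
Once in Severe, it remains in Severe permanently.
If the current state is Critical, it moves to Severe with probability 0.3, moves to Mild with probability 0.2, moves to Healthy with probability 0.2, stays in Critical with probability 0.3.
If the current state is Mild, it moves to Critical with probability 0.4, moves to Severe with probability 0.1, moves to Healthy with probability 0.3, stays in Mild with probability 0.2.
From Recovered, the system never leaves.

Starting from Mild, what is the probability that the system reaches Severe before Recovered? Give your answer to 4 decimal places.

Let h(s) be the probability of absorption at Severe starting from transient state s. Then h(Severe) = 1 and h(Recovered) = 0. By first-step analysis:
h(Healthy) = 0.2·h(Healthy) + 0.3·1 + 0.2·h(Critical) + 0.2·h(Mild) + 0.1·0
h(Critical) = 0.2·h(Healthy) + 0.3·1 + 0.3·h(Critical) + 0.2·h(Mild)
h(Mild) = 0.3·h(Healthy) + 0.1·1 + 0.4·h(Critical) + 0.2·h(Mild)
Solving: h(Healthy) = 0.8298, h(Critical) = 0.9220, h(Mild) = 0.8972.
Starting from Mild, the probability is 0.8972.

0.8972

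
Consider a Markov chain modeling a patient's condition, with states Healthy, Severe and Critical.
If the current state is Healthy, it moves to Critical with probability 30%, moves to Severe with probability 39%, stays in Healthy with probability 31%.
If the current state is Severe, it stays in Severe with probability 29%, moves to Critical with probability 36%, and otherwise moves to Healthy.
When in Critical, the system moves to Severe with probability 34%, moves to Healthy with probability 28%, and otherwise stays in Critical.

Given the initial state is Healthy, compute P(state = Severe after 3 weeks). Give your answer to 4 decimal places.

0.3390

Propagate the distribution vector 3 weeks from Healthy.
After 0 weeks: (1.0000, 0.0000, 0.0000)
After 1 week: (0.3100, 0.3900, 0.3000)
After 2 weeks: (0.3166, 0.3360, 0.3474)
After 3 weeks: (0.3130, 0.3390, 0.3480)
P(in Severe after 3 weeks) = 0.3390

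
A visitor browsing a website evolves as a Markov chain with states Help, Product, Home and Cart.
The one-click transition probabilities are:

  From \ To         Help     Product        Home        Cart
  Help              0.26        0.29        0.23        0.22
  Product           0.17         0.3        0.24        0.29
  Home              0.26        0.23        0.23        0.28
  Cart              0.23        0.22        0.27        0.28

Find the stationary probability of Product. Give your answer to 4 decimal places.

0.2592

Let the stationary distribution be π with π = πP and π_1 + π_2 + π_3 + π_4 = 1.
π_1 = 0.26·π_1 + 0.17·π_2 + 0.26·π_3 + 0.23·π_4
π_2 = 0.29·π_1 + 0.3·π_2 + 0.23·π_3 + 0.22·π_4
π_3 = 0.23·π_1 + 0.24·π_2 + 0.23·π_3 + 0.27·π_4
Solving with the normalization constraint gives π = (0.2286, 0.2592, 0.2433, 0.2689).
So the stationary probability of Product is 0.2592.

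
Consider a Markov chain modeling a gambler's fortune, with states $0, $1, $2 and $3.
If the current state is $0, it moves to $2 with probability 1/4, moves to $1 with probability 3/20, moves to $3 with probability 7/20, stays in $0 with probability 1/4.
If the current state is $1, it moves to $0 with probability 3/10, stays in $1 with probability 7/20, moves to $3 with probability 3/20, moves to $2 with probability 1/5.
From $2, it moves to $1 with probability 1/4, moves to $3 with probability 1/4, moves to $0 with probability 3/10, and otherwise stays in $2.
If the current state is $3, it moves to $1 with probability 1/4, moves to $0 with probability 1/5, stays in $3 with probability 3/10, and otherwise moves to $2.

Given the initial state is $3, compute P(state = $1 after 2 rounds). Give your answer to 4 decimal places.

Propagate the distribution vector 2 rounds from $3.
After 0 rounds: (0.0000, 0.0000, 0.0000, 1.0000)
After 1 round: (0.2000, 0.2500, 0.2500, 0.3000)
After 2 rounds: (0.2600, 0.2550, 0.2250, 0.2600)
P(in $1 after 2 rounds) = 0.2550

0.2550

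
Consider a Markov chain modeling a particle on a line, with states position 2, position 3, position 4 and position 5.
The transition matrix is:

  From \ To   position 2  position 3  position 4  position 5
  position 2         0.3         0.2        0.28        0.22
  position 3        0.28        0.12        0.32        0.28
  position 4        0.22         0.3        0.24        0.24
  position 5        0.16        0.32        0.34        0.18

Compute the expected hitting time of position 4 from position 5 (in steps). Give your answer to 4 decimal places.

3.1066

Let t(s) be the expected number of steps to first reach position 4 from state s, with t(position 4) = 0. Conditioning on the first step:
t(position 2) = 1 + 0.3·t(position 2) + 0.2·t(position 3) + 0.22·t(position 5)
t(position 3) = 1 + 0.28·t(position 2) + 0.12·t(position 3) + 0.28·t(position 5)
t(position 5) = 1 + 0.16·t(position 2) + 0.32·t(position 3) + 0.18·t(position 5)
Solving: t(position 2) = 3.3132, t(position 3) = 3.1790, t(position 5) = 3.1066.
Expected steps from position 5 to position 4: 3.1066.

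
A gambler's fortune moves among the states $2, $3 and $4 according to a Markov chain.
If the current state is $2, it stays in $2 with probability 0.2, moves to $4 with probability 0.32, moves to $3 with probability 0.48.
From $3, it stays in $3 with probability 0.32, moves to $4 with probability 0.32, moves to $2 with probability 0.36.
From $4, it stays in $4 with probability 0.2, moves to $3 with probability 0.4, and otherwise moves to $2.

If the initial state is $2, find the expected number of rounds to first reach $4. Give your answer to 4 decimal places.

3.1250

Let t(s) be the expected number of rounds to first reach $4 from state s, with t($4) = 0. Conditioning on the first round:
t($2) = 1 + 0.2·t($2) + 0.48·t($3)
t($3) = 1 + 0.36·t($2) + 0.32·t($3)
Solving: t($2) = 3.1250, t($3) = 3.1250.
Expected rounds from $2 to $4: 3.1250.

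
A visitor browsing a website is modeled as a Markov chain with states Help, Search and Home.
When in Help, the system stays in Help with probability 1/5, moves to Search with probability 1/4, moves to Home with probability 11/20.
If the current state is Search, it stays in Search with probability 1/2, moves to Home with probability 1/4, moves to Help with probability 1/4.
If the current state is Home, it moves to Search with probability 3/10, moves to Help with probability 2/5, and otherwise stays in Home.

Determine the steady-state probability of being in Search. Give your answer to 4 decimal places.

0.3570

Let the stationary distribution be π with π = πP and π_1 + π_2 + π_3 = 1.
π_1 = 0.2·π_1 + 0.25·π_2 + 0.4·π_3
π_2 = 0.25·π_1 + 0.5·π_2 + 0.3·π_3
Solving with the normalization constraint gives π = (0.2887, 0.3570, 0.3543).
So the stationary probability of Search is 0.3570.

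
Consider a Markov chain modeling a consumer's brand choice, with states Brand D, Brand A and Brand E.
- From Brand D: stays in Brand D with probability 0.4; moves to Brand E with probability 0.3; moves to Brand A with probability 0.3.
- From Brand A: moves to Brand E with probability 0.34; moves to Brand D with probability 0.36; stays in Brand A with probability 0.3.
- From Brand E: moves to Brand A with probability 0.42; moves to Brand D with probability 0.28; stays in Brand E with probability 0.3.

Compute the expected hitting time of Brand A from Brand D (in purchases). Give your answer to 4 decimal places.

2.9762

Let t(s) be the expected number of purchases to first reach Brand A from state s, with t(Brand A) = 0. Conditioning on the first purchase:
t(Brand D) = 1 + 0.4·t(Brand D) + 0.3·t(Brand E)
t(Brand E) = 1 + 0.28·t(Brand D) + 0.3·t(Brand E)
Solving: t(Brand D) = 2.9762, t(Brand E) = 2.6190.
Expected purchases from Brand D to Brand A: 2.9762.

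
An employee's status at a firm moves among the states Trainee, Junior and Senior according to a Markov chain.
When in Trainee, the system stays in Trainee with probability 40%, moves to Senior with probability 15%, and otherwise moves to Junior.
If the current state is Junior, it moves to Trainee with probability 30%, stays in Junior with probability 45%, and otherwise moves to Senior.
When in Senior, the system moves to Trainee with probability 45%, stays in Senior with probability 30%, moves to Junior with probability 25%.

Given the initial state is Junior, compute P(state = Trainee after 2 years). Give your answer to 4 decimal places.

Sum over the intermediate state after 1 year:
P = P(Junior→Trainee)·P(Trainee→Trainee) + P(Junior→Junior)·P(Junior→Trainee) + P(Junior→Senior)·P(Senior→Trainee)
  = 0.3×0.4 + 0.45×0.3 + 0.25×0.45
  = 0.1200 + 0.1350 + 0.1125 = 0.3675

0.3675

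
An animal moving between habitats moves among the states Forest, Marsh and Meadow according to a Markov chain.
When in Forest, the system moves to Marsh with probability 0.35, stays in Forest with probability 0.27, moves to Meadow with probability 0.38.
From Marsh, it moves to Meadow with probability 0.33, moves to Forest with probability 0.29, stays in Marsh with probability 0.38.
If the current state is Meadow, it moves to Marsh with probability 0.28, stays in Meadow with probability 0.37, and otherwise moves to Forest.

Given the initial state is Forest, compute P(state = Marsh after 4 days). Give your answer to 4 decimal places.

0.3349

Propagate the distribution vector 4 days from Forest.
After 0 days: (1.0000, 0.0000, 0.0000)
After 1 day: (0.2700, 0.3500, 0.3800)
After 2 days: (0.3074, 0.3339, 0.3587)
After 3 days: (0.3054, 0.3349, 0.3597)
After 4 days: (0.3055, 0.3349, 0.3597)
P(in Marsh after 4 days) = 0.3349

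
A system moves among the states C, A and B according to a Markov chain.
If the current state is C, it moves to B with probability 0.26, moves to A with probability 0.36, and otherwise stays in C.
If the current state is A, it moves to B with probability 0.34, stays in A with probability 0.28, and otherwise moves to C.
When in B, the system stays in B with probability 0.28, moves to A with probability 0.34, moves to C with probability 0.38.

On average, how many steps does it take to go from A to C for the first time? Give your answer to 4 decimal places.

Let t(s) be the expected number of steps to first reach C from state s, with t(C) = 0. Conditioning on the first step:
t(A) = 1 + 0.28·t(A) + 0.34·t(B)
t(B) = 1 + 0.34·t(A) + 0.28·t(B)
Solving: t(A) = 2.6316, t(B) = 2.6316.
Expected steps from A to C: 2.6316.

2.6316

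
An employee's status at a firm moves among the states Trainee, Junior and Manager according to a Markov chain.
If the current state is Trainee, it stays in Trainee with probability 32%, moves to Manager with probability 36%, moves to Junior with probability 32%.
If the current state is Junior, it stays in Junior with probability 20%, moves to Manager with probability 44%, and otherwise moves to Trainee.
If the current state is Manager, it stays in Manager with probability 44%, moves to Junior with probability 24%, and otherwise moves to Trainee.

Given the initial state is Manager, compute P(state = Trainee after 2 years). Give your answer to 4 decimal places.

0.3296

Sum over the intermediate state after 1 year:
P = P(Manager→Trainee)·P(Trainee→Trainee) + P(Manager→Junior)·P(Junior→Trainee) + P(Manager→Manager)·P(Manager→Trainee)
  = 0.32×0.32 + 0.24×0.36 + 0.44×0.32
  = 0.1024 + 0.0864 + 0.1408 = 0.3296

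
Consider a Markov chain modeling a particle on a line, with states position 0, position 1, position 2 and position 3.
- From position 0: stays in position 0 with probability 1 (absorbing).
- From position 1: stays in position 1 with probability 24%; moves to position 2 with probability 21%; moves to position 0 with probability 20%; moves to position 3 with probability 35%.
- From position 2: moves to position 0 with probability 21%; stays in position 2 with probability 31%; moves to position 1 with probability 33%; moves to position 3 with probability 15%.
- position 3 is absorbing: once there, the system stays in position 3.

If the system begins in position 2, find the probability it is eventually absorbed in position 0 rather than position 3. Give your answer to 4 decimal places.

0.4957

Let h(s) be the probability of absorption at position 0 starting from transient state s. Then h(position 0) = 1 and h(position 3) = 0. By first-step analysis:
h(position 1) = 0.2·1 + 0.24·h(position 1) + 0.21·h(position 2) + 0.35·0
h(position 2) = 0.21·1 + 0.33·h(position 1) + 0.31·h(position 2) + 0.15·0
Solving: h(position 1) = 0.4001, h(position 2) = 0.4957.
Starting from position 2, the probability is 0.4957.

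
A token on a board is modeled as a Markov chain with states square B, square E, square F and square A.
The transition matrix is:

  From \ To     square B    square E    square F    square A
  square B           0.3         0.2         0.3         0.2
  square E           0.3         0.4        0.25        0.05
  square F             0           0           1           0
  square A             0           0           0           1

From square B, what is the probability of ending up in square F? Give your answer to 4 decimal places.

Let h(s) be the probability of absorption at square F starting from transient state s. Then h(square F) = 1 and h(square A) = 0. By first-step analysis:
h(square B) = 0.3·h(square B) + 0.2·h(square E) + 0.3·1 + 0.2·0
h(square E) = 0.3·h(square B) + 0.4·h(square E) + 0.25·1 + 0.05·0
Solving: h(square B) = 0.6389, h(square E) = 0.7361.
Starting from square B, the probability is 0.6389.

0.6389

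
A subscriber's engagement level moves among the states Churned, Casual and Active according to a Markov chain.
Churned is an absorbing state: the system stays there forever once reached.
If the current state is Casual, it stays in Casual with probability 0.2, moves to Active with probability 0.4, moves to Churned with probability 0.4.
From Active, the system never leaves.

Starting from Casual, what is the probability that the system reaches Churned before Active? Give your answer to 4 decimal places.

0.5000

Let h(s) be the probability of absorption at Churned starting from transient state s. Then h(Churned) = 1 and h(Active) = 0. By first-step analysis:
h(Casual) = 0.4·1 + 0.2·h(Casual) + 0.4·0
Solving: h(Casual) = 0.5000.
Starting from Casual, the probability is 0.5000.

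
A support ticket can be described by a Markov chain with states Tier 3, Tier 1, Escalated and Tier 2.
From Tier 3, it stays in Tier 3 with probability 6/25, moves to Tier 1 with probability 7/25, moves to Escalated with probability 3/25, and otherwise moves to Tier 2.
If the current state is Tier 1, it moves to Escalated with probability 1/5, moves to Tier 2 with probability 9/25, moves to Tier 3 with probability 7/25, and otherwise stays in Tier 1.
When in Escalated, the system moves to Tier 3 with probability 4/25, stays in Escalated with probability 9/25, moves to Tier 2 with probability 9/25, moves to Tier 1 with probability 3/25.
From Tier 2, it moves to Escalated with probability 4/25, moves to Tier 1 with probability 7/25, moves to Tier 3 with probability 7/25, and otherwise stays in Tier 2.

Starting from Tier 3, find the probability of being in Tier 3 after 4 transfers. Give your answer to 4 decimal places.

0.2466

Propagate the distribution vector 4 transfers from Tier 3.
After 0 transfers: (1.0000, 0.0000, 0.0000, 0.0000)
After 1 transfer: (0.2400, 0.2800, 0.1200, 0.3600)
After 2 transfers: (0.2560, 0.2272, 0.1856, 0.3312)
After 3 transfers: (0.2475, 0.2230, 0.1960, 0.3335)
After 4 transfers: (0.2466, 0.2219, 0.1982, 0.3333)
P(in Tier 3 after 4 transfers) = 0.2466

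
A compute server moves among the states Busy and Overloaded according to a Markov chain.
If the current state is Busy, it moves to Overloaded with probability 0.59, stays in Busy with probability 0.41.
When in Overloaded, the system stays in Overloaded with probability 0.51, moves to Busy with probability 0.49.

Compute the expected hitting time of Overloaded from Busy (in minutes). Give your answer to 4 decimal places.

1.6949

Let t(s) be the expected number of minutes to first reach Overloaded from state s, with t(Overloaded) = 0. Conditioning on the first minute:
t(Busy) = 1 + 0.41·t(Busy)
Solving: t(Busy) = 1.6949.
Expected minutes from Busy to Overloaded: 1.6949.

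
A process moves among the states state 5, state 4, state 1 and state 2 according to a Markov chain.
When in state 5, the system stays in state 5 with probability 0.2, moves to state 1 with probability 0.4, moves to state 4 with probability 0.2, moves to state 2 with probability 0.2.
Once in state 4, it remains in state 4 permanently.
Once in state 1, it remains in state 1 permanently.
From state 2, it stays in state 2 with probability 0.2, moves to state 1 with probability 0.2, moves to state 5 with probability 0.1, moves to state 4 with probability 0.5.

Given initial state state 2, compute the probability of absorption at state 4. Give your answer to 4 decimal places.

Let h(s) be the probability of absorption at state 4 starting from transient state s. Then h(state 4) = 1 and h(state 1) = 0. By first-step analysis:
h(state 5) = 0.2·h(state 5) + 0.2·1 + 0.4·0 + 0.2·h(state 2)
h(state 2) = 0.1·h(state 5) + 0.5·1 + 0.2·0 + 0.2·h(state 2)
Solving: h(state 5) = 0.4194, h(state 2) = 0.6774.
Starting from state 2, the probability is 0.6774.

0.6774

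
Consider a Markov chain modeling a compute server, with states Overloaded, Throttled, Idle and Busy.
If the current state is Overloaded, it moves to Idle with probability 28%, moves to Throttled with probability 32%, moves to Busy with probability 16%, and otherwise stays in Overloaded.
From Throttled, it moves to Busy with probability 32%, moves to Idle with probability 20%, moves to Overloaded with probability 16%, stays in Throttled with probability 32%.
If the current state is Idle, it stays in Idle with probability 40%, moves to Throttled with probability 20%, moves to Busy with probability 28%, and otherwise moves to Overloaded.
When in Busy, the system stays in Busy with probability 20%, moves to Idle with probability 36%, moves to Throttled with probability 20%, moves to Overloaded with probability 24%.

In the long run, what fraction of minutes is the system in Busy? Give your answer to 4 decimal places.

Let the stationary distribution be π with π = πP and π_1 + π_2 + π_3 + π_4 = 1.
π_1 = 0.24·π_1 + 0.16·π_2 + 0.12·π_3 + 0.24·π_4
π_2 = 0.32·π_1 + 0.32·π_2 + 0.2·π_3 + 0.2·π_4
π_3 = 0.28·π_1 + 0.2·π_2 + 0.4·π_3 + 0.36·π_4
Solving with the normalization constraint gives π = (0.1817, 0.2520, 0.3179, 0.2484).
So the stationary probability of Busy is 0.2484.

0.2484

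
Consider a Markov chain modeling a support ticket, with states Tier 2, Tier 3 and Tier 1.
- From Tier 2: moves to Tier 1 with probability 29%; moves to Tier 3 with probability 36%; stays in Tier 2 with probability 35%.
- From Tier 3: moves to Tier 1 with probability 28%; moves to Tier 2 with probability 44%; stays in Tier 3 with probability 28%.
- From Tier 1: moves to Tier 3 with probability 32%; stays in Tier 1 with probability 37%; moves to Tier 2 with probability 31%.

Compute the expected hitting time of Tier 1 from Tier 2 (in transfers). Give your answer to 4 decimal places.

Let t(s) be the expected number of transfers to first reach Tier 1 from state s, with t(Tier 1) = 0. Conditioning on the first transfer:
t(Tier 2) = 1 + 0.35·t(Tier 2) + 0.36·t(Tier 3)
t(Tier 3) = 1 + 0.44·t(Tier 2) + 0.28·t(Tier 3)
Solving: t(Tier 2) = 3.4884, t(Tier 3) = 3.5207.
Expected transfers from Tier 2 to Tier 1: 3.4884.

3.4884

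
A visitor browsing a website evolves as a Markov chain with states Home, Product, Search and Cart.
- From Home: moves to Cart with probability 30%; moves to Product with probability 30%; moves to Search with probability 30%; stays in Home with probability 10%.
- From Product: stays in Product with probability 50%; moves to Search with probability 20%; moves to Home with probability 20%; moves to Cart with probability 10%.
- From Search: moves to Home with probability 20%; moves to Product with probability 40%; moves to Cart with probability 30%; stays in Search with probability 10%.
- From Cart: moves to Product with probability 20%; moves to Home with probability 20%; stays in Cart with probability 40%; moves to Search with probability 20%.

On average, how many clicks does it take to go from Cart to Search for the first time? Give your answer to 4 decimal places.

Let t(s) be the expected number of clicks to first reach Search from state s, with t(Search) = 0. Conditioning on the first click:
t(Home) = 1 + 0.1·t(Home) + 0.3·t(Product) + 0.3·t(Cart)
t(Product) = 1 + 0.2·t(Home) + 0.5·t(Product) + 0.1·t(Cart)
t(Cart) = 1 + 0.2·t(Home) + 0.2·t(Product) + 0.4·t(Cart)
Solving: t(Home) = 4.1667, t(Product) = 4.5833, t(Cart) = 4.5833.
Expected clicks from Cart to Search: 4.5833.

4.5833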